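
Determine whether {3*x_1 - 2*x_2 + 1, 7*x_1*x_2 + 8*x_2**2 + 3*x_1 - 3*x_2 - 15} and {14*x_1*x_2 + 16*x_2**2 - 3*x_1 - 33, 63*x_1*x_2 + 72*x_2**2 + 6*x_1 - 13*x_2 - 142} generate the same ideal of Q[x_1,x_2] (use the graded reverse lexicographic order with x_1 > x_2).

Yes, the ideals are equal.

Equality of ideals is decidable: compute both reduced Gröbner bases (unique for the ordering) and check whether they agree.
Buchberger on the first generating set:
f_1 = 3*x_1 - 2*x_2 + 1, LT = x_1.
f_2 = 7*x_1*x_2 + 8*x_2**2 + 3*x_1 - 3*x_2 - 15, LT = x_1*x_2.

S(f_1,f_2): lcm = x_1*x_2. S = -38/21*x_2**2 - 3/7*x_1 + 16/21*x_2 + 15/7.
  leading term x_2**2: no divisor's leading term divides it; move -38/21*x_2**2 to the remainder.
  leading term x_1: subtract (-1/7)·f_1 from -3/7*x_1 + 16/21*x_2 + 15/7 → 10/21*x_2 + 16/7
  leading term x_2: no divisor's leading term divides it; move 10/21*x_2 to the remainder.
  leading term 1: no divisor's leading term divides it; move 16/7 to the remainder.
  remainder -38/21*x_2**2 + 10/21*x_2 + 16/7 ≠ 0; add g_3 = -38/21*x_2**2 + 10/21*x_2 + 16/7 to the basis.

The other S-polynomials (S(f_1,g_3), S(f_2,g_3)) all reduce to 0 modulo the current basis, so we have a Gröbner basis.
Inter-reduce: drop elements whose leading term is divisible by another's, tail-reduce, and make monic.
Reduced Gröbner basis: {x_2**2 - 5/19*x_2 - 24/19, x_1 - 2/3*x_2 + 1/3}.

Buchberger on the second generating set:
h_1 = 14*x_1*x_2 + 16*x_2**2 - 3*x_1 - 33, LT = x_1*x_2.
h_2 = 63*x_1*x_2 + 72*x_2**2 + 6*x_1 - 13*x_2 - 142, LT = x_1*x_2.

S(h_1,h_2): lcm = x_1*x_2. S = -13/42*x_1 + 13/63*x_2 - 13/126.
  leading term x_1: no divisor's leading term divides it; move -13/42*x_1 to the remainder.
  leading term x_2: no divisor's leading term divides it; move 13/63*x_2 to the remainder.
  leading term 1: no divisor's leading term divides it; move -13/126 to the remainder.
  remainder -13/42*x_1 + 13/63*x_2 - 13/126 ≠ 0; add k_3 = -13/42*x_1 + 13/63*x_2 - 13/126 to the basis.

S(h_1,k_3): lcm = x_1*x_2. S = 38/21*x_2**2 - 3/14*x_1 - 1/3*x_2 - 33/14.
  leading term x_2**2: no divisor's leading term divides it; move 38/21*x_2**2 to the remainder.
  leading term x_1: subtract (9/13)·k_3 from -3/14*x_1 - 1/3*x_2 - 33/14 → -10/21*x_2 - 16/7
  leading term x_2: no divisor's leading term divides it; move -10/21*x_2 to the remainder.
  leading term 1: no divisor's leading term divides it; move -16/7 to the remainder.
  remainder 38/21*x_2**2 - 10/21*x_2 - 16/7 ≠ 0; add k_4 = 38/21*x_2**2 - 10/21*x_2 - 16/7 to the basis.

The other S-polynomials (S(h_2,k_3), S(h_1,k_4), S(h_2,k_4), S(k_3,k_4)) all reduce to 0 modulo the current basis, so we have a Gröbner basis.
Inter-reduce: drop elements whose leading term is divisible by another's, tail-reduce, and make monic.
Reduced Gröbner basis: {x_2**2 - 5/19*x_2 - 24/19, x_1 - 2/3*x_2 + 1/3}.

Same reduced basis, so the two generating sets span the same ideal.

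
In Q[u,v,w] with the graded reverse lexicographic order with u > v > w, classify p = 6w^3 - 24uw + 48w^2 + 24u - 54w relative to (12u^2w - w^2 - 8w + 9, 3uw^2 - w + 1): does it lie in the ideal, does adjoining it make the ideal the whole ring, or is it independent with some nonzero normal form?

6w^3 - 24uw + 48w^2 + 24u - 54w lies in I (it reduces to 0).

First compute the reduced Gröbner basis of I by Buchberger's algorithm.
f_1 = 12u^2w - w^2 - 8w + 9, LT = u^2w.
f_2 = 3uw^2 - w + 1, LT = uw^2.

S(f_1,f_2): lcm = u^2w^2. S = -1/12w^3 + 1/3uw - 2/3w^2 - 1/3u + 3/4w.
  leading term w^3: no divisor's leading term divides it; move -1/12w^3 to the remainder.
  leading term uw: no divisor's leading term divides it; move 1/3uw to the remainder.
  leading term w^2: no divisor's leading term divides it; move -2/3w^2 to the remainder.
  leading term u: no divisor's leading term divides it; move -1/3u to the remainder.
  leading term w: no divisor's leading term divides it; move 3/4w to the remainder.
  remainder -1/12w^3 + 1/3uw - 2/3w^2 - 1/3u + 3/4w ≠ 0; add h_3 = -1/12w^3 + 1/3uw - 2/3w^2 - 1/3u + 3/4w to the basis.

S(f_1,h_3): lcm = u^2w^3. S = 4u^3w - 8u^2w^2 - 1/12w^4 - 4u^3 + 9u^2w - 2/3w^3 + 3/4w^2.
  leading term u^3w: subtract (1/3u)·f_1 from 4u^3w - 8u^2w^2 - 1/12w^4 - 4u^3 + 9u^2w - 2/3w^3 + 3/4w^2 → -8u^2w^2 - 1/12w^4 - 4u^3 + 9u^2w + 1/3uw^2 - 2/3w^3 + 8/3uw + 3/4w^2 - 3u
  leading term u^2w^2: subtract (-2/3w)·f_1 from -8u^2w^2 - 1/12w^4 - 4u^3 + 9u^2w + 1/3uw^2 - 2/3w^3 + 8/3uw + 3/4w^2 - 3u → -1/12w^4 - 4u^3 + 9u^2w + 1/3uw^2 - 4/3w^3 + 8/3uw - 55/12w^2 - 3u + 6w
  leading term w^4: subtract (w)·h_3 from -1/12w^4 - 4u^3 + 9u^2w + 1/3uw^2 - 4/3w^3 + 8/3uw - 55/12w^2 - 3u + 6w → -4u^3 + 9u^2w - 2/3w^3 + 3uw - 16/3w^2 - 3u + 6w
  leading term u^3: no divisor's leading term divides it; move -4u^3 to the remainder.
  leading term u^2w: subtract (3/4)·f_1 from 9u^2w - 2/3w^3 + 3uw - 16/3w^2 - 3u + 6w → -2/3w^3 + 3uw - 55/12w^2 - 3u + 12w - 27/4
  leading term w^3: subtract (8)·h_3 from -2/3w^3 + 3uw - 55/12w^2 - 3u + 12w - 27/4 → 1/3uw + 3/4w^2 - 1/3u + 6w - 27/4
  leading term uw: no divisor's leading term divides it; move 1/3uw to the remainder.
  leading term w^2: no divisor's leading term divides it; move 3/4w^2 to the remainder.
  leading term u: no divisor's leading term divides it; move -1/3u to the remainder.
  leading term w: no divisor's leading term divides it; move 6w to the remainder.
  leading term 1: no divisor's leading term divides it; move -27/4 to the remainder.
  remainder -4u^3 + 1/3uw + 3/4w^2 - 1/3u + 6w - 27/4 ≠ 0; add h_4 = -4u^3 + 1/3uw + 3/4w^2 - 1/3u + 6w - 27/4 to the basis.

S(f_2,h_3): lcm = uw^3. S = 4u^2w - 8uw^2 - 4u^2 + 9uw - 1/3w^2 + 1/3w.
  leading term u^2w: subtract (1/3)·f_1 from 4u^2w - 8uw^2 - 4u^2 + 9uw - 1/3w^2 + 1/3w → -8uw^2 - 4u^2 + 9uw + 3w - 3
  leading term uw^2: subtract (-8/3)·f_2 from -8uw^2 - 4u^2 + 9uw + 3w - 3 → -4u^2 + 9uw + 1/3w - 1/3
  leading term u^2: no divisor's leading term divides it; move -4u^2 to the remainder.
  leading term uw: no divisor's leading term divides it; move 9uw to the remainder.
  leading term w: no divisor's leading term divides it; move 1/3w to the remainder.
  leading term 1: no divisor's leading term divides it; move -1/3 to the remainder.
  remainder -4u^2 + 9uw + 1/3w - 1/3 ≠ 0; add h_5 = -4u^2 + 9uw + 1/3w - 1/3 to the basis.

The other S-polynomials (S(f_1,h_4), S(f_2,h_4), S(h_3,h_4), S(f_1,h_5), S(f_2,h_5), S(h_3,h_5), S(h_4,h_5)) all reduce to 0 modulo the current basis, so we have a Gröbner basis.
Inter-reduce: drop elements whose leading term is divisible by another's, tail-reduce, and make monic.
Reduced Gröbner basis: {uw^2 - 1/3w + 1/3, w^3 - 4uw + 8w^2 + 4u - 9w, u^2 - 9/4uw - 1/12w + 1/12}.
Label its elements g_1 = uw^2 - 1/3w + 1/3, g_2 = w^3 - 4uw + 8w^2 + 4u - 9w, g_3 = u^2 - 9/4uw - 1/12w + 1/12.

Reduce p = 6w^3 - 24uw + 48w^2 + 24u - 54w modulo G:
  leading term w^3: subtract (6)·g_2 from 6w^3 - 24uw + 48w^2 + 24u - 54w → 0
  normal form = 0.
Since the normal form is 0, p ∈ I.

The remainder on division by a Gröbner basis is unique — it is the normal form.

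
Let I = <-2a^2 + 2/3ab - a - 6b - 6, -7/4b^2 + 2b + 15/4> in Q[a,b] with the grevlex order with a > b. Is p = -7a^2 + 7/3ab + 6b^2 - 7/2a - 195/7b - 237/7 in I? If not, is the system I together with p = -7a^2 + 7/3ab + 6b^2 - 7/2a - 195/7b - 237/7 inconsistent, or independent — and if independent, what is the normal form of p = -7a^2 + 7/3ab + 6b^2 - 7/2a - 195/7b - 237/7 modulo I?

First compute the reduced Gröbner basis of I by Buchberger's algorithm.
f_1 = -2a^2 + 2/3ab - a - 6b - 6, LT = a^2.
f_2 = -7/4b^2 + 2b + 15/4, LT = b^2.

The S-polynomials (S(f_1,f_2)) all reduce to 0 modulo the current basis, so we have a Gröbner basis.
Inter-reduce: drop elements whose leading term is divisible by another's, tail-reduce, and make monic.
Reduced Gröbner basis: {a^2 - 1/3ab + 1/2a + 3b + 3, b^2 - 8/7b - 15/7}.
Label its elements g_1 = a^2 - 1/3ab + 1/2a + 3b + 3, g_2 = b^2 - 8/7b - 15/7.

Reduce p = -7a^2 + 7/3ab + 6b^2 - 7/2a - 195/7b - 237/7 modulo G:
  leading term a^2: subtract (-7)·g_1 from -7a^2 + 7/3ab + 6b^2 - 7/2a - 195/7b - 237/7 → 6b^2 - 48/7b - 90/7
  leading term b^2: subtract (6)·g_2 from 6b^2 - 48/7b - 90/7 → 0
  normal form = 0.
Since the normal form is 0, p ∈ I.

-7a^2 + 7/3ab + 6b^2 - 7/2a - 195/7b - 237/7 lies in I (it reduces to 0).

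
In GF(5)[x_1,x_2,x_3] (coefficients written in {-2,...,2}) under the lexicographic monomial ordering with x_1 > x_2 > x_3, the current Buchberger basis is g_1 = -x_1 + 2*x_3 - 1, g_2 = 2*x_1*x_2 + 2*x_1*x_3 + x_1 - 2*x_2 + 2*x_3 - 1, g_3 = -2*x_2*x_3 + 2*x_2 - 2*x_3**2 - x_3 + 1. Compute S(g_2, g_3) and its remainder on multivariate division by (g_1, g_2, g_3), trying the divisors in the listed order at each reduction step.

lcm(LM(g_2), LM(g_3)) = x_1*x_2*x_3.
S = (lcm/LT(g_2))·g_2 − (lcm/LT(g_3))·g_3 = x_1*x_2 - 2*x_1 - x_2*x_3 + x_3**2 + 2*x_3.
Reduce S modulo (g_1, g_2, g_3) in that order:
  leading term x_1*x_2: subtract (-x_2)·g_1 from x_1*x_2 - 2*x_1 - x_2*x_3 + x_3**2 + 2*x_3 → -2*x_1 + x_2*x_3 - x_2 + x_3**2 + 2*x_3
  leading term x_1: subtract (2)·g_1 from -2*x_1 + x_2*x_3 - x_2 + x_3**2 + 2*x_3 → x_2*x_3 - x_2 + x_3**2 - 2*x_3 + 2
  leading term x_2*x_3: subtract (2)·g_3 from x_2*x_3 - x_2 + x_3**2 - 2*x_3 + 2 → 0
The remainder is 0, so this S-polynomial contributes no new basis element.

S(g_2, g_3) = x_1*x_2 - 2*x_1 - x_2*x_3 + x_3**2 + 2*x_3; remainder on division = 0.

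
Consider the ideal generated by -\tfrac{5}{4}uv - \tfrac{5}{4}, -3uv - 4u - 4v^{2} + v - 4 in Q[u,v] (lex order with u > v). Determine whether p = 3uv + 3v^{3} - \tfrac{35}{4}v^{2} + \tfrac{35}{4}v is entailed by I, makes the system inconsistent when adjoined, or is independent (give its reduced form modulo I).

3uv + 3v^{3} - \tfrac{35}{4}v^{2} + \tfrac{35}{4}v is independent of I; its normal form modulo I is -8v^{2} + 8v.

First compute the reduced Gröbner basis of I by Buchberger's algorithm.
f_1 = -\tfrac{5}{4}uv - \tfrac{5}{4}, LT = uv.
f_2 = -3uv - 4u - 4v^{2} + v - 4, LT = uv.

S(f_1,f_2): lcm = uv. S = -\tfrac{4}{3}u - \tfrac{4}{3}v^{2} + \tfrac{1}{3}v - \tfrac{1}{3}.
  leading term u: no divisor's leading term divides it; move -\tfrac{4}{3}u to the remainder.
  leading term v^{2}: no divisor's leading term divides it; move -\tfrac{4}{3}v^{2} to the remainder.
  leading term v: no divisor's leading term divides it; move \tfrac{1}{3}v to the remainder.
  leading term 1: no divisor's leading term divides it; move -\tfrac{1}{3} to the remainder.
  remainder -\tfrac{4}{3}u - \tfrac{4}{3}v^{2} + \tfrac{1}{3}v - \tfrac{1}{3} ≠ 0; add h_3 = -\tfrac{4}{3}u - \tfrac{4}{3}v^{2} + \tfrac{1}{3}v - \tfrac{1}{3} to the basis.

S(f_1,h_3): lcm = uv. S = -v^{3} + \tfrac{1}{4}v^{2} - \tfrac{1}{4}v + 1.
  leading term v^{3}: no divisor's leading term divides it; move -v^{3} to the remainder.
  leading term v^{2}: no divisor's leading term divides it; move \tfrac{1}{4}v^{2} to the remainder.
  leading term v: no divisor's leading term divides it; move -\tfrac{1}{4}v to the remainder.
  leading term 1: no divisor's leading term divides it; move 1 to the remainder.
  remainder -v^{3} + \tfrac{1}{4}v^{2} - \tfrac{1}{4}v + 1 ≠ 0; add h_4 = -v^{3} + \tfrac{1}{4}v^{2} - \tfrac{1}{4}v + 1 to the basis.

The other S-polynomials (S(f_2,h_3), S(f_1,h_4), S(f_2,h_4), S(h_3,h_4)) all reduce to 0 modulo the current basis, so we have a Gröbner basis.
Inter-reduce: drop elements whose leading term is divisible by another's, tail-reduce, and make monic.
Reduced Gröbner basis: {u + v^{2} - \tfrac{1}{4}v + \tfrac{1}{4}, v^{3} - \tfrac{1}{4}v^{2} + \tfrac{1}{4}v - 1}.
Label its elements g_1 = u + v^{2} - \tfrac{1}{4}v + \tfrac{1}{4}, g_2 = v^{3} - \tfrac{1}{4}v^{2} + \tfrac{1}{4}v - 1.

Reduce p = 3uv + 3v^{3} - \tfrac{35}{4}v^{2} + \tfrac{35}{4}v modulo G:
  leading term uv: subtract (3v)·g_1 from 3uv + 3v^{3} - \tfrac{35}{4}v^{2} + \tfrac{35}{4}v → -8v^{2} + 8v
  leading term v^{2}: no divisor's leading term divides it; move -8v^{2} to the remainder.
  leading term v: no divisor's leading term divides it; move 8v to the remainder.
  normal form = -8v^{2} + 8v.
The normal form is nonzero, so p ∉ I. Since p minus its normal form lies in I, I + (p) = I + (r) where r = -8v^{2} + 8v; decide whether this ideal is the whole ring.
Run Buchberger on G together with r (pairs among the g_i already reduce to 0 since G is a Gröbner basis):
g_1 = u + v^{2} - \tfrac{1}{4}v + \tfrac{1}{4}, LT = u.
g_2 = v^{3} - \tfrac{1}{4}v^{2} + \tfrac{1}{4}v - 1, LT = v^{3}.
r = -8v^{2} + 8v, LT = v^{2}.

S(g_2,r): lcm = v^{3}. S = \tfrac{3}{4}v^{2} + \tfrac{1}{4}v - 1.
  leading term v^{2}: subtract (-\tfrac{3}{32})·r from \tfrac{3}{4}v^{2} + \tfrac{1}{4}v - 1 → v - 1
  leading term v: no divisor's leading term divides it; move v to the remainder.
  leading term 1: no divisor's leading term divides it; move -1 to the remainder.
  remainder v - 1 ≠ 0; add m_4 = v - 1 to the basis.

The other S-polynomials (S(g_1,g_2), S(g_1,r), S(g_1,m_4), S(g_2,m_4), S(r,m_4)) all reduce to 0 modulo the current basis, so we have a Gröbner basis.
Inter-reduce: drop elements whose leading term is divisible by another's, tail-reduce, and make monic.
Reduced Gröbner basis: {u + 1, v - 1}.
The reduced Gröbner basis of I + (p) is {u + 1, v - 1} ≠ {1}, a proper ideal, so the enlarged system stays consistent: p is independent of I, with normal form -8v^{2} + 8v.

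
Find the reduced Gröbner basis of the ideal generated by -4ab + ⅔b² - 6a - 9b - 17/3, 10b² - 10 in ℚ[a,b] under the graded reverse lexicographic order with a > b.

This is the nonlinear analogue of row-reducing a linear system.

f_1 = -4ab + ⅔b² - 6a - 9b - 17/3, LT = ab.
f_2 = 10b² - 10, LT = b².

S(f_1,f_2): lcm = ab². S = -⅙b³ + 3/2ab + 9/4b² + a + 17/12b.
  leading term b³: subtract (-1/60b)·f_2 from -⅙b³ + 3/2ab + 9/4b² + a + 17/12b → 3/2ab + 9/4b² + a + 5/4b
  leading term ab: subtract (-⅜)·f_1 from 3/2ab + 9/4b² + a + 5/4b → 5/2b² - 5/4a - 17/8b - 17/8
  leading term b²: subtract (¼)·f_2 from 5/2b² - 5/4a - 17/8b - 17/8 → -5/4a - 17/8b + ⅜
  leading term a: no divisor's leading term divides it; move -5/4a to the remainder.
  leading term b: no divisor's leading term divides it; move -17/8b to the remainder.
  leading term 1: no divisor's leading term divides it; move ⅜ to the remainder.
  remainder -5/4a - 17/8b + ⅜ ≠ 0; add g_3 = -5/4a - 17/8b + ⅜ to the basis.

S(f_1,g_3): lcm = ab. S = -28/15b² + 3/2a + 51/20b + 17/12.
  leading term b²: subtract (-14/75)·f_2 from -28/15b² + 3/2a + 51/20b + 17/12 → 3/2a + 51/20b - 9/20
  leading term a: subtract (-6/5)·g_3 from 3/2a + 51/20b - 9/20 → 0
  remainder 0.

S(f_2,g_3): leading monomials are coprime, so the S-polynomial reduces to 0 (Buchberger's first criterion).
Every S-polynomial of the final basis reduces to 0, so we have a Gröbner basis.
Inter-reduce: drop elements whose leading term is divisible by another's, tail-reduce, and make monic.

G = {b² - 1, a + 17/10b - 3/10}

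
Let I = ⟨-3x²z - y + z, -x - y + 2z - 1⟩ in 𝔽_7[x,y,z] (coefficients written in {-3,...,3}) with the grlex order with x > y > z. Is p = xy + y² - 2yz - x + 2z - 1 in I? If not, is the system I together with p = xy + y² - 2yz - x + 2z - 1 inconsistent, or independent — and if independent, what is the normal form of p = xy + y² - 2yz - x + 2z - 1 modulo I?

xy + y² - 2yz - x + 2z - 1 lies in I (it reduces to 0).

First compute the reduced Gröbner basis of I by Buchberger's algorithm.
f_1 = -3x²z - y + z, LT = x²z.
f_2 = -x - y + 2z - 1, LT = x.

S(f_1,f_2): lcm = x²z. S = -xyz + 2xz² - xz - 2y + 2z.
  leading term xyz: subtract (yz)·f_2 from -xyz + 2xz² - xz - 2y + 2z → 2xz² + y²z - 2yz² - xz + yz - 2y + 2z
  leading term xz²: subtract (-2z²)·f_2 from 2xz² + y²z - 2yz² - xz + yz - 2y + 2z → y²z + 3yz² - 3z³ - xz + yz - 2z² - 2y + 2z
  leading term y²z: no divisor's leading term divides it; move y²z to the remainder.
  leading term yz²: no divisor's leading term divides it; move 3yz² to the remainder.
  leading term z³: no divisor's leading term divides it; move -3z³ to the remainder.
  leading term xz: subtract (z)·f_2 from -xz + yz - 2z² - 2y + 2z → 2yz + 3z² - 2y + 3z
  leading term yz: no divisor's leading term divides it; move 2yz to the remainder.
  leading term z²: no divisor's leading term divides it; move 3z² to the remainder.
  leading term y: no divisor's leading term divides it; move -2y to the remainder.
  leading term z: no divisor's leading term divides it; move 3z to the remainder.
  remainder y²z + 3yz² - 3z³ + 2yz + 3z² - 2y + 3z ≠ 0; add h_3 = y²z + 3yz² - 3z³ + 2yz + 3z² - 2y + 3z to the basis.

S(f_1,h_3): lcm = x²y²z. S = -3x²yz² + 3x²z³ - 2x²yz - 3x²z² + 2x²y - 3x²z - 2y³ + 2y²z.
  leading term x²yz²: subtract (yz)·f_1 from -3x²yz² + 3x²z³ - 2x²yz - 3x²z² + 2x²y - 3x²z - 2y³ + 2y²z → 3x²z³ - 2x²yz - 3x²z² + 2x²y - 3x²z - 2y³ + 3y²z - yz²
  leading term x²z³: subtract (-z²)·f_1 from 3x²z³ - 2x²yz - 3x²z² + 2x²y - 3x²z - 2y³ + 3y²z - yz² → -2x²yz - 3x²z² + 2x²y - 3x²z - 2y³ + 3y²z - 2yz² + z³
  leading term x²yz: subtract (3y)·f_1 from -2x²yz - 3x²z² + 2x²y - 3x²z - 2y³ + 3y²z - 2yz² + z³ → -3x²z² + 2x²y - 3x²z - 2y³ + 3y²z - 2yz² + z³ + 3y² - 3yz
  leading term x²z²: subtract (z)·f_1 from -3x²z² + 2x²y - 3x²z - 2y³ + 3y²z - 2yz² + z³ + 3y² - 3yz → 2x²y - 3x²z - 2y³ + 3y²z - 2yz² + z³ + 3y² - 2yz - z²
  leading term x²y: subtract (-2xy)·f_2 from 2x²y - 3x²z - 2y³ + 3y²z - 2yz² + z³ + 3y² - 2yz - z² → -3x²z - 2xy² - 3xyz - 2y³ + 3y²z - 2yz² + z³ - 2xy + 3y² - 2yz - z²
  leading term x²z: subtract (1)·f_1 from -3x²z - 2xy² - 3xyz - 2y³ + 3y²z - 2yz² + z³ - 2xy + 3y² - 2yz - z² → -2xy² - 3xyz - 2y³ + 3y²z - 2yz² + z³ - 2xy + 3y² - 2yz - z² + y - z
  leading term xy²: subtract (2y²)·f_2 from -2xy² - 3xyz - 2y³ + 3y²z - 2yz² + z³ - 2xy + 3y² - 2yz - z² + y - z → -3xyz - y²z - 2yz² + z³ - 2xy - 2y² - 2yz - z² + y - z
  leading term xyz: subtract (3yz)·f_2 from -3xyz - y²z - 2yz² + z³ - 2xy - 2y² - 2yz - z² + y - z → 2y²z - yz² + z³ - 2xy - 2y² + yz - z² + y - z
  leading term y²z: subtract (2)·h_3 from 2y²z - yz² + z³ - 2xy - 2y² + yz - z² + y - z → -2xy - 2y² - 3yz - 2y
  leading term xy: subtract (2y)·f_2 from -2xy - 2y² - 3yz - 2y → 0
  remainder 0.

S(f_2,h_3): leading monomials are coprime, so the S-polynomial reduces to 0 (Buchberger's first criterion).
Every S-polynomial of the final basis reduces to 0, so we have a Gröbner basis.
Inter-reduce: drop elements whose leading term is divisible by another's, tail-reduce, and make monic.
Reduced Gröbner basis: {y²z + 3yz² - 3z³ + 2yz + 3z² - 2y + 3z, x + y - 2z + 1}.
Label its elements g_1 = y²z + 3yz² - 3z³ + 2yz + 3z² - 2y + 3z, g_2 = x + y - 2z + 1.

Reduce p = xy + y² - 2yz - x + 2z - 1 modulo G:
  leading term xy: subtract (y)·g_2 from xy + y² - 2yz - x + 2z - 1 → -x - y + 2z - 1
  leading term x: subtract (-1)·g_2 from -x - y + 2z - 1 → 0
  normal form = 0.
Since the normal form is 0, p ∈ I.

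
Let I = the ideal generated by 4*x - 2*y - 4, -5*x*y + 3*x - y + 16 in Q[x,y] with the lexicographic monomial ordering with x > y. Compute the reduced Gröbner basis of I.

f_1 = 4*x - 2*y - 4, LT = x.
f_2 = -5*x*y + 3*x - y + 16, LT = x*y.

S(f_1,f_2): lcm = x*y. S = 3/5*x - 1/2*y**2 - 6/5*y + 16/5.
  leading term x: subtract (3/20)·f_1 from 3/5*x - 1/2*y**2 - 6/5*y + 16/5 → -1/2*y**2 - 9/10*y + 19/5
  leading term y**2: no divisor's leading term divides it; move -1/2*y**2 to the remainder.
  leading term y: no divisor's leading term divides it; move -9/10*y to the remainder.
  leading term 1: no divisor's leading term divides it; move 19/5 to the remainder.
  remainder -1/2*y**2 - 9/10*y + 19/5 ≠ 0; add g_3 = -1/2*y**2 - 9/10*y + 19/5 to the basis.

S(f_1,g_3): leading monomials are coprime, so the S-polynomial reduces to 0 (Buchberger's first criterion).
S(f_2,g_3): lcm = x*y**2. S = -12/5*x*y + 38/5*x + 1/5*y**2 - 16/5*y.
  leading term x*y: subtract (-3/5*y)·f_1 from -12/5*x*y + 38/5*x + 1/5*y**2 - 16/5*y → 38/5*x - y**2 - 28/5*y
  leading term x: subtract (19/10)·f_1 from 38/5*x - y**2 - 28/5*y → -y**2 - 9/5*y + 38/5
  leading term y**2: subtract (2)·g_3 from -y**2 - 9/5*y + 38/5 → 0
  remainder 0.

Every S-polynomial of the final basis reduces to 0, so we have a Gröbner basis.
Inter-reduce: drop elements whose leading term is divisible by another's, tail-reduce, and make monic.

G = {x - 1/2*y - 1, y**2 + 9/5*y - 38/5}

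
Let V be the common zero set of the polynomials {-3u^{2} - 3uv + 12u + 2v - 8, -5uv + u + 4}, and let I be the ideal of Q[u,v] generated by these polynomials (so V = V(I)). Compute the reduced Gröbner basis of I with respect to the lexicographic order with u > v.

G = {u - \tfrac{5}{6}v^{2} + \tfrac{9}{2}v - \tfrac{14}{3}, v^{3} - \tfrac{28}{5}v^{2} + \tfrac{167}{25}v - \tfrac{52}{25}}

f_1 = -3u^{2} - 3uv + 12u + 2v - 8, LT = u^{2}.
f_2 = -5uv + u + 4, LT = uv.

S(f_1,f_2): lcm = u^{2}v. S = \tfrac{1}{5}u^{2} + uv^{2} - 4uv + \tfrac{4}{5}u - \tfrac{2}{3}v^{2} + \tfrac{8}{3}v.
  leading term u^{2}: subtract (-\tfrac{1}{15})·f_1 from \tfrac{1}{5}u^{2} + uv^{2} - 4uv + \tfrac{4}{5}u - \tfrac{2}{3}v^{2} + \tfrac{8}{3}v → uv^{2} - \tfrac{21}{5}uv + \tfrac{8}{5}u - \tfrac{2}{3}v^{2} + \tfrac{14}{5}v - \tfrac{8}{15}
  leading term uv^{2}: subtract (-\tfrac{1}{5}v)·f_2 from uv^{2} - \tfrac{21}{5}uv + \tfrac{8}{5}u - \tfrac{2}{3}v^{2} + \tfrac{14}{5}v - \tfrac{8}{15} → -4uv + \tfrac{8}{5}u - \tfrac{2}{3}v^{2} + \tfrac{18}{5}v - \tfrac{8}{15}
  leading term uv: subtract (\tfrac{4}{5})·f_2 from -4uv + \tfrac{8}{5}u - \tfrac{2}{3}v^{2} + \tfrac{18}{5}v - \tfrac{8}{15} → \tfrac{4}{5}u - \tfrac{2}{3}v^{2} + \tfrac{18}{5}v - \tfrac{56}{15}
  leading term u: no divisor's leading term divides it; move \tfrac{4}{5}u to the remainder.
  leading term v^{2}: no divisor's leading term divides it; move -\tfrac{2}{3}v^{2} to the remainder.
  leading term v: no divisor's leading term divides it; move \tfrac{18}{5}v to the remainder.
  leading term 1: no divisor's leading term divides it; move -\tfrac{56}{15} to the remainder.
  remainder \tfrac{4}{5}u - \tfrac{2}{3}v^{2} + \tfrac{18}{5}v - \tfrac{56}{15} ≠ 0; add g_3 = \tfrac{4}{5}u - \tfrac{2}{3}v^{2} + \tfrac{18}{5}v - \tfrac{56}{15} to the basis.

S(f_1,g_3): lcm = u^{2}. S = \tfrac{5}{6}uv^{2} - \tfrac{7}{2}uv + \tfrac{2}{3}u - \tfrac{2}{3}v + \tfrac{8}{3}.
  leading term uv^{2}: subtract (-\tfrac{1}{6}v)·f_2 from \tfrac{5}{6}uv^{2} - \tfrac{7}{2}uv + \tfrac{2}{3}u - \tfrac{2}{3}v + \tfrac{8}{3} → -\tfrac{10}{3}uv + \tfrac{2}{3}u + \tfrac{8}{3}
  leading term uv: subtract (\tfrac{2}{3})·f_2 from -\tfrac{10}{3}uv + \tfrac{2}{3}u + \tfrac{8}{3} → 0
  remainder 0.

S(f_2,g_3): lcm = uv. S = -\tfrac{1}{5}u + \tfrac{5}{6}v^{3} - \tfrac{9}{2}v^{2} + \tfrac{14}{3}v - \tfrac{4}{5}.
  leading term u: subtract (-\tfrac{1}{4})·g_3 from -\tfrac{1}{5}u + \tfrac{5}{6}v^{3} - \tfrac{9}{2}v^{2} + \tfrac{14}{3}v - \tfrac{4}{5} → \tfrac{5}{6}v^{3} - \tfrac{14}{3}v^{2} + \tfrac{167}{30}v - \tfrac{26}{15}
  leading term v^{3}: no divisor's leading term divides it; move \tfrac{5}{6}v^{3} to the remainder.
  leading term v^{2}: no divisor's leading term divides it; move -\tfrac{14}{3}v^{2} to the remainder.
  leading term v: no divisor's leading term divides it; move \tfrac{167}{30}v to the remainder.
  leading term 1: no divisor's leading term divides it; move -\tfrac{26}{15} to the remainder.
  remainder \tfrac{5}{6}v^{3} - \tfrac{14}{3}v^{2} + \tfrac{167}{30}v - \tfrac{26}{15} ≠ 0; add g_4 = \tfrac{5}{6}v^{3} - \tfrac{14}{3}v^{2} + \tfrac{167}{30}v - \tfrac{26}{15} to the basis.

S(f_1,g_4): leading monomials are coprime, so the S-polynomial reduces to 0 (Buchberger's first criterion).
S(f_2,g_4): lcm = uv^{3}. S = \tfrac{27}{5}uv^{2} - \tfrac{167}{25}uv + \tfrac{52}{25}u - \tfrac{4}{5}v^{2}.
  leading term uv^{2}: subtract (-\tfrac{27}{25}v)·f_2 from \tfrac{27}{5}uv^{2} - \tfrac{167}{25}uv + \tfrac{52}{25}u - \tfrac{4}{5}v^{2} → -\tfrac{28}{5}uv + \tfrac{52}{25}u - \tfrac{4}{5}v^{2} + \tfrac{108}{25}v
  leading term uv: subtract (\tfrac{28}{25})·f_2 from -\tfrac{28}{5}uv + \tfrac{52}{25}u - \tfrac{4}{5}v^{2} + \tfrac{108}{25}v → \tfrac{24}{25}u - \tfrac{4}{5}v^{2} + \tfrac{108}{25}v - \tfrac{112}{25}
  leading term u: subtract (\tfrac{6}{5})·g_3 from \tfrac{24}{25}u - \tfrac{4}{5}v^{2} + \tfrac{108}{25}v - \tfrac{112}{25} → 0
  remainder 0.

S(g_3,g_4): leading monomials are coprime, so the S-polynomial reduces to 0 (Buchberger's first criterion).
Every S-polynomial of the final basis reduces to 0, so we have a Gröbner basis.
Inter-reduce: drop elements whose leading term is divisible by another's, tail-reduce, and make monic.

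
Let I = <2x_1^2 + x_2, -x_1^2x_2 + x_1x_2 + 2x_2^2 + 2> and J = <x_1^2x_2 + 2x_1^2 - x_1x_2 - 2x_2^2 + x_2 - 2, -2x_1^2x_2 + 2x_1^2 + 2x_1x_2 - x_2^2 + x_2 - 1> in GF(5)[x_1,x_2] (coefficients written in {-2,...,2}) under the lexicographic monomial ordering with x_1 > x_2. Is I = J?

Since reduced Gröbner bases are canonical representatives of ideals under a given ordering, it suffices to compute and compare them.
Buchberger on the first generating set:
f_1 = 2x_1^2 + x_2, LT = x_1^2.
f_2 = -x_1^2x_2 + x_1x_2 + 2x_2^2 + 2, LT = x_1^2x_2.

S(f_1,f_2): lcm = x_1^2x_2. S = x_1x_2 + 2.
  reduce S modulo (f_1, f_2):
  remainder x_1x_2 + 2 ≠ 0; add g_3 = x_1x_2 + 2 to the basis.

S(f_1,g_3): lcm = x_1^2x_2. S = -2x_1 - 2x_2^2.
  reduce S modulo (f_1, f_2, g_3):
  remainder -2x_1 - 2x_2^2 ≠ 0; add g_4 = -2x_1 - 2x_2^2 to the basis.

S(g_3,g_4): lcm = x_1x_2. S = -x_2^3 + 2.
  reduce S modulo (f_1, f_2, g_3, g_4):
  remainder -x_2^3 + 2 ≠ 0; add g_5 = -x_2^3 + 2 to the basis.

The other S-polynomials (S(f_2,g_3), S(f_1,g_4), S(f_2,g_4), S(f_1,g_5), S(f_2,g_5), S(g_3,g_5), S(g_4,g_5)) all reduce to 0 modulo the current basis, so we have a Gröbner basis.
Inter-reduce: drop elements whose leading term is divisible by another's, tail-reduce, and make monic.
Reduced Gröbner basis: {x_1 + x_2^2, x_2^3 - 2}.

Buchberger on the second generating set:
h_1 = x_1^2x_2 + 2x_1^2 - x_1x_2 - 2x_2^2 + x_2 - 2, LT = x_1^2x_2.
h_2 = -2x_1^2x_2 + 2x_1^2 + 2x_1x_2 - x_2^2 + x_2 - 1, LT = x_1^2x_2.

S(h_1,h_2): lcm = x_1^2x_2. S = -2x_1^2 - x_2.
  reduce S modulo (h_1, h_2):
  remainder -2x_1^2 - x_2 ≠ 0; add k_3 = -2x_1^2 - x_2 to the basis.

S(h_1,k_3): lcm = x_1^2x_2. S = 2x_1^2 - x_1x_2 + x_2 - 2.
  reduce S modulo (h_1, h_2, k_3):
  remainder -x_1x_2 - 2 ≠ 0; add k_4 = -x_1x_2 - 2 to the basis.

S(h_1,k_4): lcm = x_1^2x_2. S = 2x_1^2 - x_1x_2 - 2x_1 - 2x_2^2 + x_2 - 2.
  reduce S modulo (h_1, h_2, k_3, k_4):
  remainder -2x_1 - 2x_2^2 ≠ 0; add k_5 = -2x_1 - 2x_2^2 to the basis.

S(k_4,k_5): lcm = x_1x_2. S = -x_2^3 + 2.
  reduce S modulo (h_1, h_2, k_3, k_4, k_5):
  remainder -x_2^3 + 2 ≠ 0; add k_6 = -x_2^3 + 2 to the basis.

The other S-polynomials (S(h_2,k_3), S(h_2,k_4), S(k_3,k_4), S(h_1,k_5), S(h_2,k_5), S(k_3,k_5), S(h_1,k_6), S(h_2,k_6), S(k_3,k_6), S(k_4,k_6), S(k_5,k_6)) all reduce to 0 modulo the current basis, so we have a Gröbner basis.
Inter-reduce: drop elements whose leading term is divisible by another's, tail-reduce, and make monic.
Reduced Gröbner basis: {x_1 + x_2^2, x_2^3 - 2}.

Same reduced basis, so the two generating sets span the same ideal.

Yes, the ideals are equal.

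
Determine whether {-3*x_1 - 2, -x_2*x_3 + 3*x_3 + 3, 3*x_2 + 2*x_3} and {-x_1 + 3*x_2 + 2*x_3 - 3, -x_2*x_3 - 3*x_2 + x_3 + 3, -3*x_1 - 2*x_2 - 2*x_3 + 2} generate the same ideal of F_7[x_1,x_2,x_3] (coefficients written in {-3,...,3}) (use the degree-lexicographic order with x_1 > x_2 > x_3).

No, the ideals differ.

Equality of ideals is decidable: compute both reduced Gröbner bases (unique for the ordering) and check whether they agree.
Buchberger on the first generating set:
f_1 = -3*x_1 - 2, LT = x_1.
f_2 = -x_2*x_3 + 3*x_3 + 3, LT = x_2*x_3.
f_3 = 3*x_2 + 2*x_3, LT = x_2.

S(f_2,f_3): lcm = x_2*x_3. S = -3*x_3**2 - 3*x_3 - 3.
  reduce S modulo (f_1, f_2, f_3):
  remainder -3*x_3**2 - 3*x_3 - 3 ≠ 0; add g_4 = -3*x_3**2 - 3*x_3 - 3 to the basis.

The other S-polynomials (S(f_1,f_2), S(f_1,f_3), S(f_1,g_4), S(f_2,g_4), S(f_3,g_4)) all reduce to 0 modulo the current basis, so we have a Gröbner basis.
Inter-reduce: drop elements whose leading term is divisible by another's, tail-reduce, and make monic.
Reduced Gröbner basis: {x_3**2 + x_3 + 1, x_1 + 3, x_2 + 3*x_3}.

Buchberger on the second generating set:
h_1 = -x_1 + 3*x_2 + 2*x_3 - 3, LT = x_1.
h_2 = -x_2*x_3 - 3*x_2 + x_3 + 3, LT = x_2*x_3.
h_3 = -3*x_1 - 2*x_2 - 2*x_3 + 2, LT = x_1.

S(h_1,h_3): lcm = x_1. S = x_2 + 2*x_3 - 1.
  reduce S modulo (h_1, h_2, h_3):
  remainder x_2 + 2*x_3 - 1 ≠ 0; add k_4 = x_2 + 2*x_3 - 1 to the basis.

S(h_2,k_4): lcm = x_2*x_3. S = -2*x_3**2 + 3*x_2 - 3.
  reduce S modulo (h_1, h_2, h_3, k_4):
  remainder -2*x_3**2 + x_3 ≠ 0; add k_5 = -2*x_3**2 + x_3 to the basis.

The other S-polynomials (S(h_1,h_2), S(h_2,h_3), S(h_1,k_4), S(h_3,k_4), S(h_1,k_5), S(h_2,k_5), S(h_3,k_5), S(k_4,k_5)) all reduce to 0 modulo the current basis, so we have a Gröbner basis.
Inter-reduce: drop elements whose leading term is divisible by another's, tail-reduce, and make monic.
Reduced Gröbner basis: {x_3**2 + 3*x_3, x_1 - 3*x_3, x_2 + 2*x_3 - 1}.

The bases are distinct; the ideals are different.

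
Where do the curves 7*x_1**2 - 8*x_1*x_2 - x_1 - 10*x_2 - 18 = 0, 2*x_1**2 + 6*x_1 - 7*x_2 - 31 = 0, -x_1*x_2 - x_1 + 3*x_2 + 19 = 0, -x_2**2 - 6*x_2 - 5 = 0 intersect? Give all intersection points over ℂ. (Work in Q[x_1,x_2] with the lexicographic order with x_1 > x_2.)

Compute a lex Gröbner basis by Buchberger's algorithm.
f_1 = 7*x_1**2 - 8*x_1*x_2 - x_1 - 10*x_2 - 18, LT = x_1**2.
f_2 = 2*x_1**2 + 6*x_1 - 7*x_2 - 31, LT = x_1**2.
f_3 = -x_1*x_2 - x_1 + 3*x_2 + 19, LT = x_1*x_2.
f_4 = -x_2**2 - 6*x_2 - 5, LT = x_2**2.

S(f_1,f_2): lcm = x_1**2. S = -8/7*x_1*x_2 - 22/7*x_1 + 29/14*x_2 + 181/14.
  reduce S modulo (f_1, f_2, f_3, f_4):
  remainder -2*x_1 - 19/14*x_2 - 123/14 ≠ 0; add h_5 = -2*x_1 - 19/14*x_2 - 123/14 to the basis.

S(f_1,f_3): lcm = x_1**2*x_2. S = -x_1**2 - 8/7*x_1*x_2**2 + 20/7*x_1*x_2 + 19*x_1 - 10/7*x_2**2 - 18/7*x_2.
  reduce S modulo (f_1, f_2, f_3, f_4, h_5):
  remainder 8/7*x_2 + 40/7 ≠ 0; add h_6 = 8/7*x_2 + 40/7 to the basis.

The other S-polynomials (S(f_1,f_4), S(f_2,f_3), S(f_2,f_4), S(f_3,f_4), S(f_1,h_5), S(f_2,h_5), S(f_3,h_5), S(f_4,h_5), S(f_1,h_6), S(f_2,h_6), S(f_3,h_6), S(f_4,h_6), S(h_5,h_6)) all reduce to 0 modulo the current basis, so we have a Gröbner basis.
Inter-reduce: drop elements whose leading term is divisible by another's, tail-reduce, and make monic.
Reduced Gröbner basis: {x_1 + 1, x_2 + 5}.

From the last basis element, x_2 + 5 = 0, so x_2 takes values in {-5}. Each choice, substituted upward through the basis, yields the corresponding point(s) of the solution set.
  x_2 = -5: the earlier basis element becomes x_1 + 1 = 0, giving x_1 = -1 — point (-1, -5).
Zero-dimensionality of the ideal guarantees finitely many solutions over ℂ.

{(-1, -5)}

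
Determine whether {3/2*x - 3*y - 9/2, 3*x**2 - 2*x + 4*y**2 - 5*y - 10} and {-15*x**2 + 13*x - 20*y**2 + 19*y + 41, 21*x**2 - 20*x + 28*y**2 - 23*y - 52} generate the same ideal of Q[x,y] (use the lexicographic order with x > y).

Yes, the ideals are equal.

Equality of ideals is decidable: compute both reduced Gröbner bases (unique for the ordering) and check whether they agree.
Buchberger on the first generating set:
f_1 = 3/2*x - 3*y - 9/2, LT = x.
f_2 = 3*x**2 - 2*x + 4*y**2 - 5*y - 10, LT = x**2.

S(f_1,f_2): lcm = x**2. S = -2*x*y - 7/3*x - 4/3*y**2 + 5/3*y + 10/3.
  leading term x*y: subtract (-4/3*y)·f_1 from -2*x*y - 7/3*x - 4/3*y**2 + 5/3*y + 10/3 → -7/3*x - 16/3*y**2 - 13/3*y + 10/3
  leading term x: subtract (-14/9)·f_1 from -7/3*x - 16/3*y**2 - 13/3*y + 10/3 → -16/3*y**2 - 9*y - 11/3
  leading term y**2: no divisor's leading term divides it; move -16/3*y**2 to the remainder.
  leading term y: no divisor's leading term divides it; move -9*y to the remainder.
  leading term 1: no divisor's leading term divides it; move -11/3 to the remainder.
  remainder -16/3*y**2 - 9*y - 11/3 ≠ 0; add g_3 = -16/3*y**2 - 9*y - 11/3 to the basis.

The other S-polynomials (S(f_1,g_3), S(f_2,g_3)) all reduce to 0 modulo the current basis, so we have a Gröbner basis.
Inter-reduce: drop elements whose leading term is divisible by another's, tail-reduce, and make monic.
Reduced Gröbner basis: {x - 2*y - 3, y**2 + 27/16*y + 11/16}.

Buchberger on the second generating set:
h_1 = -15*x**2 + 13*x - 20*y**2 + 19*y + 41, LT = x**2.
h_2 = 21*x**2 - 20*x + 28*y**2 - 23*y - 52, LT = x**2.

S(h_1,h_2): lcm = x**2. S = 3/35*x - 6/35*y - 9/35.
  leading term x: no divisor's leading term divides it; move 3/35*x to the remainder.
  leading term y: no divisor's leading term divides it; move -6/35*y to the remainder.
  leading term 1: no divisor's leading term divides it; move -9/35 to the remainder.
  remainder 3/35*x - 6/35*y - 9/35 ≠ 0; add k_3 = 3/35*x - 6/35*y - 9/35 to the basis.

S(h_1,k_3): lcm = x**2. S = 2*x*y + 32/15*x + 4/3*y**2 - 19/15*y - 41/15.
  leading term x*y: subtract (70/3*y)·k_3 from 2*x*y + 32/15*x + 4/3*y**2 - 19/15*y - 41/15 → 32/15*x + 16/3*y**2 + 71/15*y - 41/15
  leading term x: subtract (224/9)·k_3 from 32/15*x + 16/3*y**2 + 71/15*y - 41/15 → 16/3*y**2 + 9*y + 11/3
  leading term y**2: no divisor's leading term divides it; move 16/3*y**2 to the remainder.
  leading term y: no divisor's leading term divides it; move 9*y to the remainder.
  leading term 1: no divisor's leading term divides it; move 11/3 to the remainder.
  remainder 16/3*y**2 + 9*y + 11/3 ≠ 0; add k_4 = 16/3*y**2 + 9*y + 11/3 to the basis.

The other S-polynomials (S(h_2,k_3), S(h_1,k_4), S(h_2,k_4), S(k_3,k_4)) all reduce to 0 modulo the current basis, so we have a Gröbner basis.
Inter-reduce: drop elements whose leading term is divisible by another's, tail-reduce, and make monic.
Reduced Gröbner basis: {x - 2*y - 3, y**2 + 27/16*y + 11/16}.

Same reduced basis, so the two generating sets span the same ideal.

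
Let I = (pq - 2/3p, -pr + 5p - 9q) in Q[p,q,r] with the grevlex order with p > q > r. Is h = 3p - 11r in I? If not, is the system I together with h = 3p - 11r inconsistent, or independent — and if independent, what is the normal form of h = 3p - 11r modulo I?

3p - 11r is independent of I; its normal form modulo I is 3p - 11r.

First compute the reduced Gröbner basis of I by Buchberger's algorithm.
f_1 = pq - 2/3p, LT = pq.
f_2 = -pr + 5p - 9q, LT = pr.

S(f_1,f_2): lcm = pqr. S = 5pq - 9q^2 - 2/3pr.
  leading term pq: subtract (5)·f_1 from 5pq - 9q^2 - 2/3pr → -9q^2 - 2/3pr + 10/3p
  leading term q^2: no divisor's leading term divides it; move -9q^2 to the remainder.
  leading term pr: subtract (2/3)·f_2 from -2/3pr + 10/3p → 6q
  leading term q: no divisor's leading term divides it; move 6q to the remainder.
  remainder -9q^2 + 6q ≠ 0; add k_3 = -9q^2 + 6q to the basis.

The other S-polynomials (S(f_1,k_3), S(f_2,k_3)) all reduce to 0 modulo the current basis, so we have a Gröbner basis.
Inter-reduce: drop elements whose leading term is divisible by another's, tail-reduce, and make monic.
Reduced Gröbner basis: {pq - 2/3p, q^2 - 2/3q, pr - 5p + 9q}.
Label its elements g_1 = pq - 2/3p, g_2 = q^2 - 2/3q, g_3 = pr - 5p + 9q.

Reduce h = 3p - 11r modulo G:
  leading term p: no divisor's leading term divides it; move 3p to the remainder.
  leading term r: no divisor's leading term divides it; move -11r to the remainder.
  normal form = 3p - 11r.
The normal form is nonzero, so h ∉ I. Since h minus its normal form lies in I, I + (h) = I + (n) where n = 3p - 11r; decide whether this ideal is the whole ring.
Run Buchberger on G together with n (pairs among the g_i already reduce to 0 since G is a Gröbner basis):
g_1 = pq - 2/3p, LT = pq.
g_2 = q^2 - 2/3q, LT = q^2.
g_3 = pr - 5p + 9q, LT = pr.
n = 3p - 11r, LT = p.

S(g_1,n): lcm = pq. S = 11/3qr - 2/3p.
  leading term qr: no divisor's leading term divides it; move 11/3qr to the remainder.
  leading term p: subtract (-2/9)·n from -2/3p → -22/9r
  leading term r: no divisor's leading term divides it; move -22/9r to the remainder.
  remainder 11/3qr - 22/9r ≠ 0; add m_5 = 11/3qr - 22/9r to the basis.

S(g_3,n): lcm = pr. S = 11/3r^2 - 5p + 9q.
  leading term r^2: no divisor's leading term divides it; move 11/3r^2 to the remainder.
  leading term p: subtract (-5/3)·n from -5p + 9q → 9q - 55/3r
  leading term q: no divisor's leading term divides it; move 9q to the remainder.
  leading term r: no divisor's leading term divides it; move -55/3r to the remainder.
  remainder 11/3r^2 + 9q - 55/3r ≠ 0; add m_6 = 11/3r^2 + 9q - 55/3r to the basis.

The other S-polynomials (S(g_1,g_2), S(g_1,g_3), S(g_2,g_3), S(g_2,n), S(g_1,m_5), S(g_2,m_5), S(g_3,m_5), S(n,m_5), S(g_1,m_6), S(g_2,m_6), S(g_3,m_6), S(n,m_6), S(m_5,m_6)) all reduce to 0 modulo the current basis, so we have a Gröbner basis.
Inter-reduce: drop elements whose leading term is divisible by another's, tail-reduce, and make monic.
Reduced Gröbner basis: {q^2 - 2/3q, qr - 2/3r, r^2 + 27/11q - 5r, p - 11/3r}.
The reduced Gröbner basis of I + (h) is {q^2 - 2/3q, qr - 2/3r, r^2 + 27/11q - 5r, p - 11/3r} ≠ {1}, a proper ideal, so the enlarged system stays consistent: h is independent of I, with normal form 3p - 11r.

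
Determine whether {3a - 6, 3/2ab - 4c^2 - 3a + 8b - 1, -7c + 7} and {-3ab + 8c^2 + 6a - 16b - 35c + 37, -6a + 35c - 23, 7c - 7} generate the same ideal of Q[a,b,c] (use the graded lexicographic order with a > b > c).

Yes, the ideals are equal.

Two ideals are equal iff their reduced Gröbner bases coincide (the reduced basis is unique for a fixed ordering).
Buchberger on the first generating set:
f_1 = 3a - 6, LT = a.
f_2 = 3/2ab - 4c^2 - 3a + 8b - 1, LT = ab.
f_3 = -7c + 7, LT = c.

S(f_1,f_2): lcm = ab. S = 8/3c^2 + 2a - 22/3b + 2/3.
  leading term c^2: subtract (-8/21c)·f_3 from 8/3c^2 + 2a - 22/3b + 2/3 → 2a - 22/3b + 8/3c + 2/3
  leading term a: subtract (2/3)·f_1 from 2a - 22/3b + 8/3c + 2/3 → -22/3b + 8/3c + 14/3
  leading term b: no divisor's leading term divides it; move -22/3b to the remainder.
  leading term c: subtract (-8/21)·f_3 from 8/3c + 14/3 → 22/3
  leading term 1: no divisor's leading term divides it; move 22/3 to the remainder.
  remainder -22/3b + 22/3 ≠ 0; add g_4 = -22/3b + 22/3 to the basis.

The other S-polynomials (S(f_1,f_3), S(f_2,f_3), S(f_1,g_4), S(f_2,g_4), S(f_3,g_4)) all reduce to 0 modulo the current basis, so we have a Gröbner basis.
Inter-reduce: drop elements whose leading term is divisible by another's, tail-reduce, and make monic.
Reduced Gröbner basis: {a - 2, b - 1, c - 1}.

Buchberger on the second generating set:
h_1 = -3ab + 8c^2 + 6a - 16b - 35c + 37, LT = ab.
h_2 = -6a + 35c - 23, LT = a.
h_3 = 7c - 7, LT = c.

S(h_1,h_2): lcm = ab. S = 35/6bc - 8/3c^2 - 2a + 3/2b + 35/3c - 37/3.
  leading term bc: subtract (5/6b)·h_3 from 35/6bc - 8/3c^2 - 2a + 3/2b + 35/3c - 37/3 → -8/3c^2 - 2a + 22/3b + 35/3c - 37/3
  leading term c^2: subtract (-8/21c)·h_3 from -8/3c^2 - 2a + 22/3b + 35/3c - 37/3 → -2a + 22/3b + 9c - 37/3
  leading term a: subtract (1/3)·h_2 from -2a + 22/3b + 9c - 37/3 → 22/3b - 8/3c - 14/3
  leading term b: no divisor's leading term divides it; move 22/3b to the remainder.
  leading term c: subtract (-8/21)·h_3 from -8/3c - 14/3 → -22/3
  leading term 1: no divisor's leading term divides it; move -22/3 to the remainder.
  remainder 22/3b - 22/3 ≠ 0; add k_4 = 22/3b - 22/3 to the basis.

The other S-polynomials (S(h_1,h_3), S(h_2,h_3), S(h_1,k_4), S(h_2,k_4), S(h_3,k_4)) all reduce to 0 modulo the current basis, so we have a Gröbner basis.
Inter-reduce: drop elements whose leading term is divisible by another's, tail-reduce, and make monic.
Reduced Gröbner basis: {a - 2, b - 1, c - 1}.

These coincide, so the ideals are equal.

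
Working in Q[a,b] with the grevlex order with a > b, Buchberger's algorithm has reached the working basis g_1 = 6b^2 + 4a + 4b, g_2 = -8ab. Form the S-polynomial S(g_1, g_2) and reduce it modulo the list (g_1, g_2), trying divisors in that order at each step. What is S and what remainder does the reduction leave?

lcm(LM(g_1), LM(g_2)) = ab^2.
S = (lcm/LT(g_1))·g_1 − (lcm/LT(g_2))·g_2 = 2/3a^2 + 2/3ab.
Reduce S modulo (g_1, g_2) in that order:
  leading term a^2: no divisor's leading term divides it; move 2/3a^2 to the remainder.
  leading term ab: subtract (-1/12)·g_2 from 2/3ab → 0
The remainder 2/3a^2 is nonzero, so it would be added as the next basis element.

S(g_1, g_2) = 2/3a^2 + 2/3ab; remainder on division = 2/3a^2.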